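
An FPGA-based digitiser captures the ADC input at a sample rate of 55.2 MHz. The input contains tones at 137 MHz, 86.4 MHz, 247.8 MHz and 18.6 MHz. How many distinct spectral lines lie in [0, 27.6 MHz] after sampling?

4

fs/2 = 27.6 MHz.
137 MHz mod fs = 26.6 MHz.
26.6 MHz ≤ fs/2 = 27.6 MHz, appears at 26.6 MHz.
86.4 MHz mod fs = 31.2 MHz.
31.2 MHz > fs/2 = 27.6 MHz, folds to fs − 31.2 MHz = 24 MHz.
247.8 MHz mod fs = 27 MHz.
27 MHz ≤ fs/2 = 27.6 MHz, appears at 27 MHz.
18.6 MHz ≤ fs/2 = 27.6 MHz, passes unchanged.
Distinct values: {18.6 MHz, 24 MHz, 26.6 MHz, 27 MHz} → 4.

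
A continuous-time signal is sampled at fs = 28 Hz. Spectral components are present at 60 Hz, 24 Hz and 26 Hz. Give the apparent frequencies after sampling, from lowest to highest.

fs/2 = 14 Hz.
60 Hz mod fs = 4 Hz.
4 Hz ≤ fs/2 = 14 Hz, appears at 4 Hz.
24 Hz > fs/2 = 14 Hz, folds to fs − 24 Hz = 4 Hz.
26 Hz > fs/2 = 14 Hz, folds to fs − 26 Hz = 2 Hz.
Distinct values: {2 Hz, 4 Hz}.

2 Hz, 4 Hz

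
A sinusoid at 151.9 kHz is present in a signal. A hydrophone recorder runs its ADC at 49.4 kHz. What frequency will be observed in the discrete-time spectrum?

151.9 kHz mod fs = 3.7 kHz.
3.7 kHz ≤ fs/2 = 24.7 kHz, appears at 3.7 kHz.

3.7 kHz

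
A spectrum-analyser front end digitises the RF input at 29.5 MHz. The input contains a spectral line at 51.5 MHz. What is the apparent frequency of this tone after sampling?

51.5 MHz mod fs = 22 MHz.
22 MHz > fs/2 = 14.75 MHz, folds to fs − 22 MHz = 7.5 MHz.

7.5 MHz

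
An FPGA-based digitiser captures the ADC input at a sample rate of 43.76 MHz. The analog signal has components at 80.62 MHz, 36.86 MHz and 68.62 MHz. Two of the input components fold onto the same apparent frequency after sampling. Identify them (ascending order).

fs/2 = 21.88 MHz.
80.62 MHz mod fs = 36.86 MHz.
36.86 MHz > fs/2 = 21.88 MHz, folds to fs − 36.86 MHz = 6.9 MHz.
36.86 MHz > fs/2 = 21.88 MHz, folds to fs − 36.86 MHz = 6.9 MHz.
68.62 MHz mod fs = 24.86 MHz.
24.86 MHz > fs/2 = 21.88 MHz, folds to fs − 24.86 MHz = 18.9 MHz.
36.86 MHz and 80.62 MHz both map to 6.9 MHz.

36.86 MHz, 80.62 MHz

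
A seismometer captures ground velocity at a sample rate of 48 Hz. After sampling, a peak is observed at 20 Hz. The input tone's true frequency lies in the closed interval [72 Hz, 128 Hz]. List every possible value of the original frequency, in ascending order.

Frequencies that alias to 20 Hz are k·fs ± 20 Hz for integer k ≥ 0.
k=0: 20 Hz.
k=1: 28 Hz, 68 Hz.
k=2: 76 Hz, 116 Hz.
k=3: 124 Hz, 164 Hz.
k=4: 172 Hz, 212 Hz.
Within [72 Hz, 128 Hz]: 76 Hz, 116 Hz, 124 Hz.

76 Hz, 116 Hz, 124 Hz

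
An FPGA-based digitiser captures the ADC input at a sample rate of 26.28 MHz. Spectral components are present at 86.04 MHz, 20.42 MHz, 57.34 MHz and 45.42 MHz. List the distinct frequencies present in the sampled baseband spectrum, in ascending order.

fs/2 = 13.14 MHz.
86.04 MHz mod fs = 7.2 MHz.
7.2 MHz ≤ fs/2 = 13.14 MHz, appears at 7.2 MHz.
20.42 MHz > fs/2 = 13.14 MHz, folds to fs − 20.42 MHz = 5.86 MHz.
57.34 MHz mod fs = 4.78 MHz.
4.78 MHz ≤ fs/2 = 13.14 MHz, appears at 4.78 MHz.
45.42 MHz mod fs = 19.14 MHz.
19.14 MHz > fs/2 = 13.14 MHz, folds to fs − 19.14 MHz = 7.14 MHz.
Distinct values: {4.78 MHz, 5.86 MHz, 7.14 MHz, 7.2 MHz}.

4.78 MHz, 5.86 MHz, 7.14 MHz, 7.2 MHz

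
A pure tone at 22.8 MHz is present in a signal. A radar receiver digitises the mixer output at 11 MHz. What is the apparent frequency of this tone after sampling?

0.8 MHz

22.8 MHz mod fs = 0.8 MHz.
0.8 MHz ≤ fs/2 = 5.5 MHz, appears at 0.8 MHz.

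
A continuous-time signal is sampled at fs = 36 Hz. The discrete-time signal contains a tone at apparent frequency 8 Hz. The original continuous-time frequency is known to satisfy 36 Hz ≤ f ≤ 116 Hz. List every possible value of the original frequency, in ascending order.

Frequencies that alias to 8 Hz are k·fs ± 8 Hz for integer k ≥ 0.
k=0: 8 Hz.
k=1: 28 Hz, 44 Hz.
k=2: 64 Hz, 80 Hz.
k=3: 100 Hz, 116 Hz.
k=4: 136 Hz, 152 Hz.
Within [36 Hz, 116 Hz]: 44 Hz, 64 Hz, 80 Hz, 100 Hz, 116 Hz.

44 Hz, 64 Hz, 80 Hz, 100 Hz, 116 Hz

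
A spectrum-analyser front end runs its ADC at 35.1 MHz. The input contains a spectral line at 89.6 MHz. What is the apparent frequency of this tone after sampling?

89.6 MHz mod fs = 19.4 MHz.
19.4 MHz > fs/2 = 17.55 MHz, folds to fs − 19.4 MHz = 15.7 MHz.

15.7 MHz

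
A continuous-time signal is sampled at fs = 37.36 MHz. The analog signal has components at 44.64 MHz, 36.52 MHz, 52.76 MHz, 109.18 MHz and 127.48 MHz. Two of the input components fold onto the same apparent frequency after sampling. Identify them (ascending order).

fs/2 = 18.68 MHz.
44.64 MHz mod fs = 7.28 MHz.
7.28 MHz ≤ fs/2 = 18.68 MHz, appears at 7.28 MHz.
36.52 MHz > fs/2 = 18.68 MHz, folds to fs − 36.52 MHz = 0.84 MHz.
52.76 MHz mod fs = 15.4 MHz.
15.4 MHz ≤ fs/2 = 18.68 MHz, appears at 15.4 MHz.
109.18 MHz mod fs = 34.46 MHz.
34.46 MHz > fs/2 = 18.68 MHz, folds to fs − 34.46 MHz = 2.9 MHz.
127.48 MHz mod fs = 15.4 MHz.
15.4 MHz ≤ fs/2 = 18.68 MHz, appears at 15.4 MHz.
52.76 MHz and 127.48 MHz both map to 15.4 MHz.

52.76 MHz, 127.48 MHz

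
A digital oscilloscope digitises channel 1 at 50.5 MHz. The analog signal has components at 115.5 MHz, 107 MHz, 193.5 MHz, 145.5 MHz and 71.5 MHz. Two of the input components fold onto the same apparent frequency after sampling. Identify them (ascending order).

107 MHz, 145.5 MHz

fs/2 = 25.25 MHz.
115.5 MHz mod fs = 14.5 MHz.
14.5 MHz ≤ fs/2 = 25.25 MHz, appears at 14.5 MHz.
107 MHz mod fs = 6 MHz.
6 MHz ≤ fs/2 = 25.25 MHz, appears at 6 MHz.
193.5 MHz mod fs = 42 MHz.
42 MHz > fs/2 = 25.25 MHz, folds to fs − 42 MHz = 8.5 MHz.
145.5 MHz mod fs = 44.5 MHz.
44.5 MHz > fs/2 = 25.25 MHz, folds to fs − 44.5 MHz = 6 MHz.
71.5 MHz mod fs = 21 MHz.
21 MHz ≤ fs/2 = 25.25 MHz, appears at 21 MHz.
107 MHz and 145.5 MHz both map to 6 MHz.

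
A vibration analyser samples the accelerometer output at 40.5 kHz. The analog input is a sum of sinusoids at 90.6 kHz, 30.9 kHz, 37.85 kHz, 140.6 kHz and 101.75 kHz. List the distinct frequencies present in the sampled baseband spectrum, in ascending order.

2.65 kHz, 9.6 kHz, 19.1 kHz, 19.75 kHz

fs/2 = 20.25 kHz.
90.6 kHz mod fs = 9.6 kHz.
9.6 kHz ≤ fs/2 = 20.25 kHz, appears at 9.6 kHz.
30.9 kHz > fs/2 = 20.25 kHz, folds to fs − 30.9 kHz = 9.6 kHz.
37.85 kHz > fs/2 = 20.25 kHz, folds to fs − 37.85 kHz = 2.65 kHz.
140.6 kHz mod fs = 19.1 kHz.
19.1 kHz ≤ fs/2 = 20.25 kHz, appears at 19.1 kHz.
101.75 kHz mod fs = 20.75 kHz.
20.75 kHz > fs/2 = 20.25 kHz, folds to fs − 20.75 kHz = 19.75 kHz.
Distinct values: {2.65 kHz, 9.6 kHz, 19.1 kHz, 19.75 kHz}.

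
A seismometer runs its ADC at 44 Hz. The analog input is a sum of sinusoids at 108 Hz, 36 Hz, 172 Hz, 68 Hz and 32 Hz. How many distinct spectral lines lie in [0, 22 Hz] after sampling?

4

fs/2 = 22 Hz.
108 Hz mod fs = 20 Hz.
20 Hz ≤ fs/2 = 22 Hz, appears at 20 Hz.
36 Hz > fs/2 = 22 Hz, folds to fs − 36 Hz = 8 Hz.
172 Hz mod fs = 40 Hz.
40 Hz > fs/2 = 22 Hz, folds to fs − 40 Hz = 4 Hz.
68 Hz mod fs = 24 Hz.
24 Hz > fs/2 = 22 Hz, folds to fs − 24 Hz = 20 Hz.
32 Hz > fs/2 = 22 Hz, folds to fs − 32 Hz = 12 Hz.
Distinct values: {4 Hz, 8 Hz, 12 Hz, 20 Hz} → 4.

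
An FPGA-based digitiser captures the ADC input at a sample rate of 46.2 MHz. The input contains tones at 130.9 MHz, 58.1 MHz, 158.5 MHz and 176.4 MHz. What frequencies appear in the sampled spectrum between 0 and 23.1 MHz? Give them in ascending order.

7.7 MHz, 8.4 MHz, 11.9 MHz, 19.9 MHz

fs/2 = 23.1 MHz.
130.9 MHz mod fs = 38.5 MHz.
38.5 MHz > fs/2 = 23.1 MHz, folds to fs − 38.5 MHz = 7.7 MHz.
58.1 MHz mod fs = 11.9 MHz.
11.9 MHz ≤ fs/2 = 23.1 MHz, appears at 11.9 MHz.
158.5 MHz mod fs = 19.9 MHz.
19.9 MHz ≤ fs/2 = 23.1 MHz, appears at 19.9 MHz.
176.4 MHz mod fs = 37.8 MHz.
37.8 MHz > fs/2 = 23.1 MHz, folds to fs − 37.8 MHz = 8.4 MHz.
Distinct values: {7.7 MHz, 8.4 MHz, 11.9 MHz, 19.9 MHz}.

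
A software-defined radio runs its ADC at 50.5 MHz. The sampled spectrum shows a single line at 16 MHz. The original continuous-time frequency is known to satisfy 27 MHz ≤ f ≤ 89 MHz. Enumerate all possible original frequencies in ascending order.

34.5 MHz, 66.5 MHz, 85 MHz

Frequencies that alias to 16 MHz are k·fs ± 16 MHz for integer k ≥ 0.
k=0: 16 MHz.
k=1: 34.5 MHz, 66.5 MHz.
k=2: 85 MHz, 117 MHz.
k=3: 135.5 MHz, 167.5 MHz.
Within [27 MHz, 89 MHz]: 34.5 MHz, 66.5 MHz, 85 MHz.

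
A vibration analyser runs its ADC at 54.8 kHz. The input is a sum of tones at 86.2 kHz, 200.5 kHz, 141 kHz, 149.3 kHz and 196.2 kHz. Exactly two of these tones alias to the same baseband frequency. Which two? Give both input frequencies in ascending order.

86.2 kHz, 141 kHz

fs/2 = 27.4 kHz.
86.2 kHz mod fs = 31.4 kHz.
31.4 kHz > fs/2 = 27.4 kHz, folds to fs − 31.4 kHz = 23.4 kHz.
200.5 kHz mod fs = 36.1 kHz.
36.1 kHz > fs/2 = 27.4 kHz, folds to fs − 36.1 kHz = 18.7 kHz.
141 kHz mod fs = 31.4 kHz.
31.4 kHz > fs/2 = 27.4 kHz, folds to fs − 31.4 kHz = 23.4 kHz.
149.3 kHz mod fs = 39.7 kHz.
39.7 kHz > fs/2 = 27.4 kHz, folds to fs − 39.7 kHz = 15.1 kHz.
196.2 kHz mod fs = 31.8 kHz.
31.8 kHz > fs/2 = 27.4 kHz, folds to fs − 31.8 kHz = 23 kHz.
86.2 kHz and 141 kHz both map to 23.4 kHz.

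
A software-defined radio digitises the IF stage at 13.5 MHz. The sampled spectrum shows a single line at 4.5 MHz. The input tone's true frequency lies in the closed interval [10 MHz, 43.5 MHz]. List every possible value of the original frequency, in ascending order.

18 MHz, 22.5 MHz, 31.5 MHz, 36 MHz

Frequencies that alias to 4.5 MHz are k·fs ± 4.5 MHz for integer k ≥ 0.
k=0: 4.5 MHz.
k=1: 9 MHz, 18 MHz.
k=2: 22.5 MHz, 31.5 MHz.
k=3: 36 MHz, 45 MHz.
k=4: 49.5 MHz, 58.5 MHz.
Within [10 MHz, 43.5 MHz]: 18 MHz, 22.5 MHz, 31.5 MHz, 36 MHz.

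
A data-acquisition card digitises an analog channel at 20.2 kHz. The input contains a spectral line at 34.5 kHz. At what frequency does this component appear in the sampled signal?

5.9 kHz

34.5 kHz mod fs = 14.3 kHz.
14.3 kHz > fs/2 = 10.1 kHz, folds to fs − 14.3 kHz = 5.9 kHz.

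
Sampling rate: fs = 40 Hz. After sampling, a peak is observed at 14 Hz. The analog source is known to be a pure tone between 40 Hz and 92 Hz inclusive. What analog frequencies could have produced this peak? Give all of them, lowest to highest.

54 Hz, 66 Hz

Frequencies that alias to 14 Hz are k·fs ± 14 Hz for integer k ≥ 0.
k=0: 14 Hz.
k=1: 26 Hz, 54 Hz.
k=2: 66 Hz, 94 Hz.
k=3: 106 Hz, 134 Hz.
Within [40 Hz, 92 Hz]: 54 Hz, 66 Hz.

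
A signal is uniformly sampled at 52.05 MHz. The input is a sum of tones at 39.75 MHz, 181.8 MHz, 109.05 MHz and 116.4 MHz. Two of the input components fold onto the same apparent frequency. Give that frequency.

12.3 MHz

fs/2 = 26.025 MHz.
39.75 MHz > fs/2 = 26.025 MHz, folds to fs − 39.75 MHz = 12.3 MHz.
181.8 MHz mod fs = 25.65 MHz.
25.65 MHz ≤ fs/2 = 26.025 MHz, appears at 25.65 MHz.
109.05 MHz mod fs = 4.95 MHz.
4.95 MHz ≤ fs/2 = 26.025 MHz, appears at 4.95 MHz.
116.4 MHz mod fs = 12.3 MHz.
12.3 MHz ≤ fs/2 = 26.025 MHz, appears at 12.3 MHz.
39.75 MHz and 116.4 MHz both map to 12.3 MHz.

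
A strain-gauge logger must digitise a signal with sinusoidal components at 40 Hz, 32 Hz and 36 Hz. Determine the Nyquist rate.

Highest-frequency component: 40 Hz.
Nyquist rate = 2 × 40 Hz = 80 Hz.

80 Hz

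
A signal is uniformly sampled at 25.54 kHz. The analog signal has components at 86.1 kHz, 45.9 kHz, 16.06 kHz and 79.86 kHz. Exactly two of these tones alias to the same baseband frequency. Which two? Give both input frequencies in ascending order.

16.06 kHz, 86.1 kHz

fs/2 = 12.77 kHz.
86.1 kHz mod fs = 9.48 kHz.
9.48 kHz ≤ fs/2 = 12.77 kHz, appears at 9.48 kHz.
45.9 kHz mod fs = 20.36 kHz.
20.36 kHz > fs/2 = 12.77 kHz, folds to fs − 20.36 kHz = 5.18 kHz.
16.06 kHz > fs/2 = 12.77 kHz, folds to fs − 16.06 kHz = 9.48 kHz.
79.86 kHz mod fs = 3.24 kHz.
3.24 kHz ≤ fs/2 = 12.77 kHz, appears at 3.24 kHz.
16.06 kHz and 86.1 kHz both map to 9.48 kHz.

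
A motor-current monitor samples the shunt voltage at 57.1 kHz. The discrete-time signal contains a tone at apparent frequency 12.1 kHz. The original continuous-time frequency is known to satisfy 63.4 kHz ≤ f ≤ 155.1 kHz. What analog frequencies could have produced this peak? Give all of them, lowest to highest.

69.2 kHz, 102.1 kHz, 126.3 kHz

Frequencies that alias to 12.1 kHz are k·fs ± 12.1 kHz for integer k ≥ 0.
k=0: 12.1 kHz.
k=1: 45 kHz, 69.2 kHz.
k=2: 102.1 kHz, 126.3 kHz.
k=3: 159.2 kHz, 183.4 kHz.
Within [63.4 kHz, 155.1 kHz]: 69.2 kHz, 102.1 kHz, 126.3 kHz.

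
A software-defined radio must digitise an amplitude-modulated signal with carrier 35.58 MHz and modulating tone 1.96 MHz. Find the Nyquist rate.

AM sidebands sit at fc ± fm = 33.62 MHz and 37.54 MHz.
Highest-frequency component: 37.54 MHz.
Nyquist rate = 2 × 37.54 MHz = 75.08 MHz.

75.08 MHz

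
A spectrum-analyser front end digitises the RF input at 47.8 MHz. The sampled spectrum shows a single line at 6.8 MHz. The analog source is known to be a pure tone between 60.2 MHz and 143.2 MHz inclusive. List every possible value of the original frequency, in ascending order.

88.8 MHz, 102.4 MHz, 136.6 MHz

Frequencies that alias to 6.8 MHz are k·fs ± 6.8 MHz for integer k ≥ 0.
k=0: 6.8 MHz.
k=1: 41 MHz, 54.6 MHz.
k=2: 88.8 MHz, 102.4 MHz.
k=3: 136.6 MHz, 150.2 MHz.
k=4: 184.4 MHz, 198 MHz.
Within [60.2 MHz, 143.2 MHz]: 88.8 MHz, 102.4 MHz, 136.6 MHz.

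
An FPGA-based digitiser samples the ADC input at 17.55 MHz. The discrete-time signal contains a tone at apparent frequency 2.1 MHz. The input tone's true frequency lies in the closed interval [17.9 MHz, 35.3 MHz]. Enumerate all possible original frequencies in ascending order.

19.65 MHz, 33 MHz

Frequencies that alias to 2.1 MHz are k·fs ± 2.1 MHz for integer k ≥ 0.
k=0: 2.1 MHz.
k=1: 15.45 MHz, 19.65 MHz.
k=2: 33 MHz, 37.2 MHz.
k=3: 50.55 MHz, 54.75 MHz.
Within [17.9 MHz, 35.3 MHz]: 19.65 MHz, 33 MHz.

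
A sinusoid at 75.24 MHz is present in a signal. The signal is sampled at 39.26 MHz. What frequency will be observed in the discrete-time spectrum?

75.24 MHz mod fs = 35.98 MHz.
35.98 MHz > fs/2 = 19.63 MHz, folds to fs − 35.98 MHz = 3.28 MHz.

3.28 MHz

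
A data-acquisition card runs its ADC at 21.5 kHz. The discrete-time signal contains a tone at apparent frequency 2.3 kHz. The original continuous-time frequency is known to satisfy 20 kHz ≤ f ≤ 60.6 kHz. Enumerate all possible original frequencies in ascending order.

23.8 kHz, 40.7 kHz, 45.3 kHz

Frequencies that alias to 2.3 kHz are k·fs ± 2.3 kHz for integer k ≥ 0.
k=0: 2.3 kHz.
k=1: 19.2 kHz, 23.8 kHz.
k=2: 40.7 kHz, 45.3 kHz.
k=3: 62.2 kHz, 66.8 kHz.
Within [20 kHz, 60.6 kHz]: 23.8 kHz, 40.7 kHz, 45.3 kHz.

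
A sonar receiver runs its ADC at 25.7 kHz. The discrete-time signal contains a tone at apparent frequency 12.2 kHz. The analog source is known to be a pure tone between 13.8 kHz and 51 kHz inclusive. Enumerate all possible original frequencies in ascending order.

Frequencies that alias to 12.2 kHz are k·fs ± 12.2 kHz for integer k ≥ 0.
k=0: 12.2 kHz.
k=1: 13.5 kHz, 37.9 kHz.
k=2: 39.2 kHz, 63.6 kHz.
k=3: 64.9 kHz, 89.3 kHz.
Within [13.8 kHz, 51 kHz]: 37.9 kHz, 39.2 kHz.

37.9 kHz, 39.2 kHz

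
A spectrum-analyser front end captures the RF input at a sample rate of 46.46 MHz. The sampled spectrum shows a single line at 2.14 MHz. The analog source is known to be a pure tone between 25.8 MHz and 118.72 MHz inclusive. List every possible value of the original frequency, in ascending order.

44.32 MHz, 48.6 MHz, 90.78 MHz, 95.06 MHz

Frequencies that alias to 2.14 MHz are k·fs ± 2.14 MHz for integer k ≥ 0.
k=0: 2.14 MHz.
k=1: 44.32 MHz, 48.6 MHz.
k=2: 90.78 MHz, 95.06 MHz.
k=3: 137.24 MHz, 141.52 MHz.
Within [25.8 MHz, 118.72 MHz]: 44.32 MHz, 48.6 MHz, 90.78 MHz, 95.06 MHz.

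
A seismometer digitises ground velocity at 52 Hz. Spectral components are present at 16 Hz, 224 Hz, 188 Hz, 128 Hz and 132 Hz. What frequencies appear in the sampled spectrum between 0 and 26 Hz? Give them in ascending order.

fs/2 = 26 Hz.
16 Hz ≤ fs/2 = 26 Hz, passes unchanged.
224 Hz mod fs = 16 Hz.
16 Hz ≤ fs/2 = 26 Hz, appears at 16 Hz.
188 Hz mod fs = 32 Hz.
32 Hz > fs/2 = 26 Hz, folds to fs − 32 Hz = 20 Hz.
128 Hz mod fs = 24 Hz.
24 Hz ≤ fs/2 = 26 Hz, appears at 24 Hz.
132 Hz mod fs = 28 Hz.
28 Hz > fs/2 = 26 Hz, folds to fs − 28 Hz = 24 Hz.
Distinct values: {16 Hz, 20 Hz, 24 Hz}.

16 Hz, 20 Hz, 24 Hz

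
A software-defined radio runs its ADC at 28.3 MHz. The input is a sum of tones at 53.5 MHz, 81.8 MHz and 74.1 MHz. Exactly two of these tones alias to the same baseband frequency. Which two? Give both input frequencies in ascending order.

53.5 MHz, 81.8 MHz

fs/2 = 14.15 MHz.
53.5 MHz mod fs = 25.2 MHz.
25.2 MHz > fs/2 = 14.15 MHz, folds to fs − 25.2 MHz = 3.1 MHz.
81.8 MHz mod fs = 25.2 MHz.
25.2 MHz > fs/2 = 14.15 MHz, folds to fs − 25.2 MHz = 3.1 MHz.
74.1 MHz mod fs = 17.5 MHz.
17.5 MHz > fs/2 = 14.15 MHz, folds to fs − 17.5 MHz = 10.8 MHz.
53.5 MHz and 81.8 MHz both map to 3.1 MHz.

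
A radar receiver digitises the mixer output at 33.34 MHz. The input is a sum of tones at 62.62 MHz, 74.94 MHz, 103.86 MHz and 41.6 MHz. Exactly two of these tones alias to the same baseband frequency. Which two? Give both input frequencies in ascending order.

41.6 MHz, 74.94 MHz

fs/2 = 16.67 MHz.
62.62 MHz mod fs = 29.28 MHz.
29.28 MHz > fs/2 = 16.67 MHz, folds to fs − 29.28 MHz = 4.06 MHz.
74.94 MHz mod fs = 8.26 MHz.
8.26 MHz ≤ fs/2 = 16.67 MHz, appears at 8.26 MHz.
103.86 MHz mod fs = 3.84 MHz.
3.84 MHz ≤ fs/2 = 16.67 MHz, appears at 3.84 MHz.
41.6 MHz mod fs = 8.26 MHz.
8.26 MHz ≤ fs/2 = 16.67 MHz, appears at 8.26 MHz.
41.6 MHz and 74.94 MHz both map to 8.26 MHz.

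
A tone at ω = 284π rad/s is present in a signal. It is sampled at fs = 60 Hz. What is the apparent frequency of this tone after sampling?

ω = 284π rad/s → f = ω/(2π) = 142 Hz.
142 Hz mod fs = 22 Hz.
22 Hz ≤ fs/2 = 30 Hz, appears at 22 Hz.

22 Hz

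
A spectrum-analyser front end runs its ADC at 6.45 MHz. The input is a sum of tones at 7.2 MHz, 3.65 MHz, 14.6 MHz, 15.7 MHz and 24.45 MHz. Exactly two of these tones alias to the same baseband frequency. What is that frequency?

2.8 MHz

fs/2 = 3.225 MHz.
7.2 MHz mod fs = 0.75 MHz.
0.75 MHz ≤ fs/2 = 3.225 MHz, appears at 0.75 MHz.
3.65 MHz > fs/2 = 3.225 MHz, folds to fs − 3.65 MHz = 2.8 MHz.
14.6 MHz mod fs = 1.7 MHz.
1.7 MHz ≤ fs/2 = 3.225 MHz, appears at 1.7 MHz.
15.7 MHz mod fs = 2.8 MHz.
2.8 MHz ≤ fs/2 = 3.225 MHz, appears at 2.8 MHz.
24.45 MHz mod fs = 5.1 MHz.
5.1 MHz > fs/2 = 3.225 MHz, folds to fs − 5.1 MHz = 1.35 MHz.
3.65 MHz and 15.7 MHz both map to 2.8 MHz.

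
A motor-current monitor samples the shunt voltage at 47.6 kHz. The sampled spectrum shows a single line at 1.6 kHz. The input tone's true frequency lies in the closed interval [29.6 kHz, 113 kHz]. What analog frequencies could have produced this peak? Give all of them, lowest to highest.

46 kHz, 49.2 kHz, 93.6 kHz, 96.8 kHz

Frequencies that alias to 1.6 kHz are k·fs ± 1.6 kHz for integer k ≥ 0.
k=0: 1.6 kHz.
k=1: 46 kHz, 49.2 kHz.
k=2: 93.6 kHz, 96.8 kHz.
k=3: 141.2 kHz, 144.4 kHz.
Within [29.6 kHz, 113 kHz]: 46 kHz, 49.2 kHz, 93.6 kHz, 96.8 kHz.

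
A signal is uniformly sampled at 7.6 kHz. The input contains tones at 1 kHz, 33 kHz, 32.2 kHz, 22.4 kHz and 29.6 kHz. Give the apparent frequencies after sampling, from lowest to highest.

fs/2 = 3.8 kHz.
1 kHz ≤ fs/2 = 3.8 kHz, passes unchanged.
33 kHz mod fs = 2.6 kHz.
2.6 kHz ≤ fs/2 = 3.8 kHz, appears at 2.6 kHz.
32.2 kHz mod fs = 1.8 kHz.
1.8 kHz ≤ fs/2 = 3.8 kHz, appears at 1.8 kHz.
22.4 kHz mod fs = 7.2 kHz.
7.2 kHz > fs/2 = 3.8 kHz, folds to fs − 7.2 kHz = 0.4 kHz.
29.6 kHz mod fs = 6.8 kHz.
6.8 kHz > fs/2 = 3.8 kHz, folds to fs − 6.8 kHz = 0.8 kHz.
Distinct values: {0.4 kHz, 0.8 kHz, 1 kHz, 1.8 kHz, 2.6 kHz}.

0.4 kHz, 0.8 kHz, 1 kHz, 1.8 kHz, 2.6 kHz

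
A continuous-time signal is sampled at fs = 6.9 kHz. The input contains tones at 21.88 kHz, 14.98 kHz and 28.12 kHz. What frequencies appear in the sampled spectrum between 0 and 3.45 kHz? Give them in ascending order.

fs/2 = 3.45 kHz.
21.88 kHz mod fs = 1.18 kHz.
1.18 kHz ≤ fs/2 = 3.45 kHz, appears at 1.18 kHz.
14.98 kHz mod fs = 1.18 kHz.
1.18 kHz ≤ fs/2 = 3.45 kHz, appears at 1.18 kHz.
28.12 kHz mod fs = 0.52 kHz.
0.52 kHz ≤ fs/2 = 3.45 kHz, appears at 0.52 kHz.
Distinct values: {0.52 kHz, 1.18 kHz}.

0.52 kHz, 1.18 kHz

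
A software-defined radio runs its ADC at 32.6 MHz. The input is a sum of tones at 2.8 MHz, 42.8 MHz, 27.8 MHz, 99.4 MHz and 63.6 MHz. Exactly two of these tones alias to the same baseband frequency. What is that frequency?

fs/2 = 16.3 MHz.
2.8 MHz ≤ fs/2 = 16.3 MHz, passes unchanged.
42.8 MHz mod fs = 10.2 MHz.
10.2 MHz ≤ fs/2 = 16.3 MHz, appears at 10.2 MHz.
27.8 MHz > fs/2 = 16.3 MHz, folds to fs − 27.8 MHz = 4.8 MHz.
99.4 MHz mod fs = 1.6 MHz.
1.6 MHz ≤ fs/2 = 16.3 MHz, appears at 1.6 MHz.
63.6 MHz mod fs = 31 MHz.
31 MHz > fs/2 = 16.3 MHz, folds to fs − 31 MHz = 1.6 MHz.
63.6 MHz and 99.4 MHz both map to 1.6 MHz.

1.6 MHz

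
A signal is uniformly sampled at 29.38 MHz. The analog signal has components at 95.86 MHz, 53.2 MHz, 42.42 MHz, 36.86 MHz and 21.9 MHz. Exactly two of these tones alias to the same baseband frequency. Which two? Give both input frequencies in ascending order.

fs/2 = 14.69 MHz.
95.86 MHz mod fs = 7.72 MHz.
7.72 MHz ≤ fs/2 = 14.69 MHz, appears at 7.72 MHz.
53.2 MHz mod fs = 23.82 MHz.
23.82 MHz > fs/2 = 14.69 MHz, folds to fs − 23.82 MHz = 5.56 MHz.
42.42 MHz mod fs = 13.04 MHz.
13.04 MHz ≤ fs/2 = 14.69 MHz, appears at 13.04 MHz.
36.86 MHz mod fs = 7.48 MHz.
7.48 MHz ≤ fs/2 = 14.69 MHz, appears at 7.48 MHz.
21.9 MHz > fs/2 = 14.69 MHz, folds to fs − 21.9 MHz = 7.48 MHz.
21.9 MHz and 36.86 MHz both map to 7.48 MHz.

21.9 MHz, 36.86 MHz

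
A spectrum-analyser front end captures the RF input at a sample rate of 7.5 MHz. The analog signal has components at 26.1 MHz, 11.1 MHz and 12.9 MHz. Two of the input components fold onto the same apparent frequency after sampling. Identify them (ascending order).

fs/2 = 3.75 MHz.
26.1 MHz mod fs = 3.6 MHz.
3.6 MHz ≤ fs/2 = 3.75 MHz, appears at 3.6 MHz.
11.1 MHz mod fs = 3.6 MHz.
3.6 MHz ≤ fs/2 = 3.75 MHz, appears at 3.6 MHz.
12.9 MHz mod fs = 5.4 MHz.
5.4 MHz > fs/2 = 3.75 MHz, folds to fs − 5.4 MHz = 2.1 MHz.
11.1 MHz and 26.1 MHz both map to 3.6 MHz.

11.1 MHz, 26.1 MHz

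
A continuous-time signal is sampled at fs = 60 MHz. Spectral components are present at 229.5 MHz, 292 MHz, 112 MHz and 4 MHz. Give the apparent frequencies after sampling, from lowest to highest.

4 MHz, 8 MHz, 10.5 MHz

fs/2 = 30 MHz.
229.5 MHz mod fs = 49.5 MHz.
49.5 MHz > fs/2 = 30 MHz, folds to fs − 49.5 MHz = 10.5 MHz.
292 MHz mod fs = 52 MHz.
52 MHz > fs/2 = 30 MHz, folds to fs − 52 MHz = 8 MHz.
112 MHz mod fs = 52 MHz.
52 MHz > fs/2 = 30 MHz, folds to fs − 52 MHz = 8 MHz.
4 MHz ≤ fs/2 = 30 MHz, passes unchanged.
Distinct values: {4 MHz, 8 MHz, 10.5 MHz}.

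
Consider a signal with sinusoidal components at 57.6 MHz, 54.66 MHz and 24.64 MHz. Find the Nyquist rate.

115.2 MHz

Highest-frequency component: 57.6 MHz.
Nyquist rate = 2 × 57.6 MHz = 115.2 MHz.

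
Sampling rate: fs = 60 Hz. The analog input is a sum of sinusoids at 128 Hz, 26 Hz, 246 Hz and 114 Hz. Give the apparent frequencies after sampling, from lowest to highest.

6 Hz, 8 Hz, 26 Hz

fs/2 = 30 Hz.
128 Hz mod fs = 8 Hz.
8 Hz ≤ fs/2 = 30 Hz, appears at 8 Hz.
26 Hz ≤ fs/2 = 30 Hz, passes unchanged.
246 Hz mod fs = 6 Hz.
6 Hz ≤ fs/2 = 30 Hz, appears at 6 Hz.
114 Hz mod fs = 54 Hz.
54 Hz > fs/2 = 30 Hz, folds to fs − 54 Hz = 6 Hz.
Distinct values: {6 Hz, 8 Hz, 26 Hz}.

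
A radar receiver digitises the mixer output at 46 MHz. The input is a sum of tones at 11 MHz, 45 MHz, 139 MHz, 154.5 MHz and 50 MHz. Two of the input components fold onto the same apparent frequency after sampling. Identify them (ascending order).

fs/2 = 23 MHz.
11 MHz ≤ fs/2 = 23 MHz, passes unchanged.
45 MHz > fs/2 = 23 MHz, folds to fs − 45 MHz = 1 MHz.
139 MHz mod fs = 1 MHz.
1 MHz ≤ fs/2 = 23 MHz, appears at 1 MHz.
154.5 MHz mod fs = 16.5 MHz.
16.5 MHz ≤ fs/2 = 23 MHz, appears at 16.5 MHz.
50 MHz mod fs = 4 MHz.
4 MHz ≤ fs/2 = 23 MHz, appears at 4 MHz.
45 MHz and 139 MHz both map to 1 MHz.

45 MHz, 139 MHz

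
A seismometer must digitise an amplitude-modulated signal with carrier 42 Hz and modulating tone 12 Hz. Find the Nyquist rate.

108 Hz

AM sidebands sit at fc ± fm = 30 Hz and 54 Hz.
Highest-frequency component: 54 Hz.
Nyquist rate = 2 × 54 Hz = 108 Hz.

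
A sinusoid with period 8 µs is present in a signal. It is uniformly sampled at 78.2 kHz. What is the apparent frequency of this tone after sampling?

T = 8 µs → f = 1/T = 125 kHz.
125 kHz mod fs = 46.8 kHz.
46.8 kHz > fs/2 = 39.1 kHz, folds to fs − 46.8 kHz = 31.4 kHz.

31.4 kHz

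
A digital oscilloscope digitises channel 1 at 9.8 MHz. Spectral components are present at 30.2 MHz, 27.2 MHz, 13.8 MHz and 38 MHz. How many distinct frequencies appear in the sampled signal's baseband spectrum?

4

fs/2 = 4.9 MHz.
30.2 MHz mod fs = 0.8 MHz.
0.8 MHz ≤ fs/2 = 4.9 MHz, appears at 0.8 MHz.
27.2 MHz mod fs = 7.6 MHz.
7.6 MHz > fs/2 = 4.9 MHz, folds to fs − 7.6 MHz = 2.2 MHz.
13.8 MHz mod fs = 4 MHz.
4 MHz ≤ fs/2 = 4.9 MHz, appears at 4 MHz.
38 MHz mod fs = 8.6 MHz.
8.6 MHz > fs/2 = 4.9 MHz, folds to fs − 8.6 MHz = 1.2 MHz.
Distinct values: {0.8 MHz, 1.2 MHz, 2.2 MHz, 4 MHz} → 4.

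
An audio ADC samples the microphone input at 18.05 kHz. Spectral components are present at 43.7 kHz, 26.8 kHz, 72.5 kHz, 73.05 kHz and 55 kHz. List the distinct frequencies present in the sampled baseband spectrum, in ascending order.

0.3 kHz, 0.85 kHz, 7.6 kHz, 8.75 kHz

fs/2 = 9.025 kHz.
43.7 kHz mod fs = 7.6 kHz.
7.6 kHz ≤ fs/2 = 9.025 kHz, appears at 7.6 kHz.
26.8 kHz mod fs = 8.75 kHz.
8.75 kHz ≤ fs/2 = 9.025 kHz, appears at 8.75 kHz.
72.5 kHz mod fs = 0.3 kHz.
0.3 kHz ≤ fs/2 = 9.025 kHz, appears at 0.3 kHz.
73.05 kHz mod fs = 0.85 kHz.
0.85 kHz ≤ fs/2 = 9.025 kHz, appears at 0.85 kHz.
55 kHz mod fs = 0.85 kHz.
0.85 kHz ≤ fs/2 = 9.025 kHz, appears at 0.85 kHz.
Distinct values: {0.3 kHz, 0.85 kHz, 7.6 kHz, 8.75 kHz}.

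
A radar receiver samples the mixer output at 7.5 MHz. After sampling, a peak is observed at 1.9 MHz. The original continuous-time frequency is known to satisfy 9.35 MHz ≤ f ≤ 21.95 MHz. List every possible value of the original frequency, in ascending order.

9.4 MHz, 13.1 MHz, 16.9 MHz, 20.6 MHz

Frequencies that alias to 1.9 MHz are k·fs ± 1.9 MHz for integer k ≥ 0.
k=0: 1.9 MHz.
k=1: 5.6 MHz, 9.4 MHz.
k=2: 13.1 MHz, 16.9 MHz.
k=3: 20.6 MHz, 24.4 MHz.
k=4: 28.1 MHz, 31.9 MHz.
Within [9.35 MHz, 21.95 MHz]: 9.4 MHz, 13.1 MHz, 16.9 MHz, 20.6 MHz.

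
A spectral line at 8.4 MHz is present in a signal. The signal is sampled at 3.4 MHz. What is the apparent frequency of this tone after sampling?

8.4 MHz mod fs = 1.6 MHz.
1.6 MHz ≤ fs/2 = 1.7 MHz, appears at 1.6 MHz.

1.6 MHz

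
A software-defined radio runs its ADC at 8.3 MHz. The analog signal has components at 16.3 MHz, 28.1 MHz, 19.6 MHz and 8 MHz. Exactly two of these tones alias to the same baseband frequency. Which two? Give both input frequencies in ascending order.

8 MHz, 16.3 MHz

fs/2 = 4.15 MHz.
16.3 MHz mod fs = 8 MHz.
8 MHz > fs/2 = 4.15 MHz, folds to fs − 8 MHz = 0.3 MHz.
28.1 MHz mod fs = 3.2 MHz.
3.2 MHz ≤ fs/2 = 4.15 MHz, appears at 3.2 MHz.
19.6 MHz mod fs = 3 MHz.
3 MHz ≤ fs/2 = 4.15 MHz, appears at 3 MHz.
8 MHz > fs/2 = 4.15 MHz, folds to fs − 8 MHz = 0.3 MHz.
8 MHz and 16.3 MHz both map to 0.3 MHz.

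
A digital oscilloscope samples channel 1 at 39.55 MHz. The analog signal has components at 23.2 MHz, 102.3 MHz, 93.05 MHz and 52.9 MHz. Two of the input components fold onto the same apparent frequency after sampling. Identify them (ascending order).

fs/2 = 19.775 MHz.
23.2 MHz > fs/2 = 19.775 MHz, folds to fs − 23.2 MHz = 16.35 MHz.
102.3 MHz mod fs = 23.2 MHz.
23.2 MHz > fs/2 = 19.775 MHz, folds to fs − 23.2 MHz = 16.35 MHz.
93.05 MHz mod fs = 13.95 MHz.
13.95 MHz ≤ fs/2 = 19.775 MHz, appears at 13.95 MHz.
52.9 MHz mod fs = 13.35 MHz.
13.35 MHz ≤ fs/2 = 19.775 MHz, appears at 13.35 MHz.
23.2 MHz and 102.3 MHz both map to 16.35 MHz.

23.2 MHz, 102.3 MHz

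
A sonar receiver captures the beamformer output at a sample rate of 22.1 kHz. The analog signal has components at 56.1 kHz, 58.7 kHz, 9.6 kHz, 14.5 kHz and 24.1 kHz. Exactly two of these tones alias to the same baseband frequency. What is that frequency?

7.6 kHz

fs/2 = 11.05 kHz.
56.1 kHz mod fs = 11.9 kHz.
11.9 kHz > fs/2 = 11.05 kHz, folds to fs − 11.9 kHz = 10.2 kHz.
58.7 kHz mod fs = 14.5 kHz.
14.5 kHz > fs/2 = 11.05 kHz, folds to fs − 14.5 kHz = 7.6 kHz.
9.6 kHz ≤ fs/2 = 11.05 kHz, passes unchanged.
14.5 kHz > fs/2 = 11.05 kHz, folds to fs − 14.5 kHz = 7.6 kHz.
24.1 kHz mod fs = 2 kHz.
2 kHz ≤ fs/2 = 11.05 kHz, appears at 2 kHz.
14.5 kHz and 58.7 kHz both map to 7.6 kHz.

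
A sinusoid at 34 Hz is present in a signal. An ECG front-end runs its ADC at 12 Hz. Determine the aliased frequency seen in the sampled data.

2 Hz

34 Hz mod fs = 10 Hz.
10 Hz > fs/2 = 6 Hz, folds to fs − 10 Hz = 2 Hz.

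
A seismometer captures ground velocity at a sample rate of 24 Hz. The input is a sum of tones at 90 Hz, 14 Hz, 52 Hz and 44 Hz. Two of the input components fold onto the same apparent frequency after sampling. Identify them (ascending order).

fs/2 = 12 Hz.
90 Hz mod fs = 18 Hz.
18 Hz > fs/2 = 12 Hz, folds to fs − 18 Hz = 6 Hz.
14 Hz > fs/2 = 12 Hz, folds to fs − 14 Hz = 10 Hz.
52 Hz mod fs = 4 Hz.
4 Hz ≤ fs/2 = 12 Hz, appears at 4 Hz.
44 Hz mod fs = 20 Hz.
20 Hz > fs/2 = 12 Hz, folds to fs − 20 Hz = 4 Hz.
44 Hz and 52 Hz both map to 4 Hz.

44 Hz, 52 Hz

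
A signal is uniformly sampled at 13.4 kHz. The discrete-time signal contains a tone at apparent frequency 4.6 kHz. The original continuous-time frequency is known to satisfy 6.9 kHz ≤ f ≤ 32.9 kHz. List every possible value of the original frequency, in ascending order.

Frequencies that alias to 4.6 kHz are k·fs ± 4.6 kHz for integer k ≥ 0.
k=0: 4.6 kHz.
k=1: 8.8 kHz, 18 kHz.
k=2: 22.2 kHz, 31.4 kHz.
k=3: 35.6 kHz, 44.8 kHz.
Within [6.9 kHz, 32.9 kHz]: 8.8 kHz, 18 kHz, 22.2 kHz, 31.4 kHz.

8.8 kHz, 18 kHz, 22.2 kHz, 31.4 kHz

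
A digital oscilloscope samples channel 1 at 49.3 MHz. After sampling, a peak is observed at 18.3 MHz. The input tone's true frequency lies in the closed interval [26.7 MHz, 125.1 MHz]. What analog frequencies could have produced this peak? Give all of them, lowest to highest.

Frequencies that alias to 18.3 MHz are k·fs ± 18.3 MHz for integer k ≥ 0.
k=0: 18.3 MHz.
k=1: 31 MHz, 67.6 MHz.
k=2: 80.3 MHz, 116.9 MHz.
k=3: 129.6 MHz, 166.2 MHz.
Within [26.7 MHz, 125.1 MHz]: 31 MHz, 67.6 MHz, 80.3 MHz, 116.9 MHz.

31 MHz, 67.6 MHz, 80.3 MHz, 116.9 MHz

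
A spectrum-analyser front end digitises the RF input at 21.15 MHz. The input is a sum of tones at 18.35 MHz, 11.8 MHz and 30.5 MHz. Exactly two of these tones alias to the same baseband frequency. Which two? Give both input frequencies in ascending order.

11.8 MHz, 30.5 MHz

fs/2 = 10.575 MHz.
18.35 MHz > fs/2 = 10.575 MHz, folds to fs − 18.35 MHz = 2.8 MHz.
11.8 MHz > fs/2 = 10.575 MHz, folds to fs − 11.8 MHz = 9.35 MHz.
30.5 MHz mod fs = 9.35 MHz.
9.35 MHz ≤ fs/2 = 10.575 MHz, appears at 9.35 MHz.
11.8 MHz and 30.5 MHz both map to 9.35 MHz.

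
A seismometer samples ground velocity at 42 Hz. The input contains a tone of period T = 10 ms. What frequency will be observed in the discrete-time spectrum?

T = 10 ms → f = 1/T = 100 Hz.
100 Hz mod fs = 16 Hz.
16 Hz ≤ fs/2 = 21 Hz, appears at 16 Hz.

16 Hz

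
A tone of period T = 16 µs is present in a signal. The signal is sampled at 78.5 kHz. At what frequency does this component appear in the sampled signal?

16 kHz

T = 16 µs → f = 1/T = 62.5 kHz.
62.5 kHz > fs/2 = 39.25 kHz, folds to fs − 62.5 kHz = 16 kHz.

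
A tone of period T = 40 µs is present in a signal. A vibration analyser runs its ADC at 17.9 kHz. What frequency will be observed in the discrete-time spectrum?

T = 40 µs → f = 1/T = 25 kHz.
25 kHz mod fs = 7.1 kHz.
7.1 kHz ≤ fs/2 = 8.95 kHz, appears at 7.1 kHz.

7.1 kHz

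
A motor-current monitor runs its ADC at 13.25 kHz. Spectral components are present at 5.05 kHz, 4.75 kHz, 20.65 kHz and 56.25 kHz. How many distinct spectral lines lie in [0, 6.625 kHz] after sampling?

4

fs/2 = 6.625 kHz.
5.05 kHz ≤ fs/2 = 6.625 kHz, passes unchanged.
4.75 kHz ≤ fs/2 = 6.625 kHz, passes unchanged.
20.65 kHz mod fs = 7.4 kHz.
7.4 kHz > fs/2 = 6.625 kHz, folds to fs − 7.4 kHz = 5.85 kHz.
56.25 kHz mod fs = 3.25 kHz.
3.25 kHz ≤ fs/2 = 6.625 kHz, appears at 3.25 kHz.
Distinct values: {3.25 kHz, 4.75 kHz, 5.05 kHz, 5.85 kHz} → 4.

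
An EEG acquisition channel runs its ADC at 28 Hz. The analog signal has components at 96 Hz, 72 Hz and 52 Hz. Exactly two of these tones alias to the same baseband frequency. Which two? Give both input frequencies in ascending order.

72 Hz, 96 Hz

fs/2 = 14 Hz.
96 Hz mod fs = 12 Hz.
12 Hz ≤ fs/2 = 14 Hz, appears at 12 Hz.
72 Hz mod fs = 16 Hz.
16 Hz > fs/2 = 14 Hz, folds to fs − 16 Hz = 12 Hz.
52 Hz mod fs = 24 Hz.
24 Hz > fs/2 = 14 Hz, folds to fs − 24 Hz = 4 Hz.
72 Hz and 96 Hz both map to 12 Hz.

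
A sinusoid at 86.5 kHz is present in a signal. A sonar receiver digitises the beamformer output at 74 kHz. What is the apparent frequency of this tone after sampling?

12.5 kHz

86.5 kHz mod fs = 12.5 kHz.
12.5 kHz ≤ fs/2 = 37 kHz, appears at 12.5 kHz.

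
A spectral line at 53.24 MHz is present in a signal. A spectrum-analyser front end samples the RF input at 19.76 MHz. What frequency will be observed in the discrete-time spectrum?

53.24 MHz mod fs = 13.72 MHz.
13.72 MHz > fs/2 = 9.88 MHz, folds to fs − 13.72 MHz = 6.04 MHz.

6.04 MHz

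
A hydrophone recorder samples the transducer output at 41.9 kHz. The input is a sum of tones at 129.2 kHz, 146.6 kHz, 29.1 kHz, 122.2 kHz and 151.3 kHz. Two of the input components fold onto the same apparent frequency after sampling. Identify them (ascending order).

fs/2 = 20.95 kHz.
129.2 kHz mod fs = 3.5 kHz.
3.5 kHz ≤ fs/2 = 20.95 kHz, appears at 3.5 kHz.
146.6 kHz mod fs = 20.9 kHz.
20.9 kHz ≤ fs/2 = 20.95 kHz, appears at 20.9 kHz.
29.1 kHz > fs/2 = 20.95 kHz, folds to fs − 29.1 kHz = 12.8 kHz.
122.2 kHz mod fs = 38.4 kHz.
38.4 kHz > fs/2 = 20.95 kHz, folds to fs − 38.4 kHz = 3.5 kHz.
151.3 kHz mod fs = 25.6 kHz.
25.6 kHz > fs/2 = 20.95 kHz, folds to fs − 25.6 kHz = 16.3 kHz.
122.2 kHz and 129.2 kHz both map to 3.5 kHz.

122.2 kHz, 129.2 kHz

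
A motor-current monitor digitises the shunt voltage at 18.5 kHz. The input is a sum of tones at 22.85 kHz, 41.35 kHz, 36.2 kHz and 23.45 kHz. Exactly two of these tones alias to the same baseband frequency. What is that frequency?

fs/2 = 9.25 kHz.
22.85 kHz mod fs = 4.35 kHz.
4.35 kHz ≤ fs/2 = 9.25 kHz, appears at 4.35 kHz.
41.35 kHz mod fs = 4.35 kHz.
4.35 kHz ≤ fs/2 = 9.25 kHz, appears at 4.35 kHz.
36.2 kHz mod fs = 17.7 kHz.
17.7 kHz > fs/2 = 9.25 kHz, folds to fs − 17.7 kHz = 0.8 kHz.
23.45 kHz mod fs = 4.95 kHz.
4.95 kHz ≤ fs/2 = 9.25 kHz, appears at 4.95 kHz.
22.85 kHz and 41.35 kHz both map to 4.35 kHz.

4.35 kHz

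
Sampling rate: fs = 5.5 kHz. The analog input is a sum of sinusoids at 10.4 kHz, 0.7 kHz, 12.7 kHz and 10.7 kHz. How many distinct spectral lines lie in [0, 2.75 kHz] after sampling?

fs/2 = 2.75 kHz.
10.4 kHz mod fs = 4.9 kHz.
4.9 kHz > fs/2 = 2.75 kHz, folds to fs − 4.9 kHz = 0.6 kHz.
0.7 kHz ≤ fs/2 = 2.75 kHz, passes unchanged.
12.7 kHz mod fs = 1.7 kHz.
1.7 kHz ≤ fs/2 = 2.75 kHz, appears at 1.7 kHz.
10.7 kHz mod fs = 5.2 kHz.
5.2 kHz > fs/2 = 2.75 kHz, folds to fs − 5.2 kHz = 0.3 kHz.
Distinct values: {0.3 kHz, 0.6 kHz, 0.7 kHz, 1.7 kHz} → 4.

4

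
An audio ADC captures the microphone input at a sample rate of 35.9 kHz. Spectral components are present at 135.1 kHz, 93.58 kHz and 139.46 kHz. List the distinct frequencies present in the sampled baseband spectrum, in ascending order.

4.14 kHz, 8.5 kHz, 14.12 kHz

fs/2 = 17.95 kHz.
135.1 kHz mod fs = 27.4 kHz.
27.4 kHz > fs/2 = 17.95 kHz, folds to fs − 27.4 kHz = 8.5 kHz.
93.58 kHz mod fs = 21.78 kHz.
21.78 kHz > fs/2 = 17.95 kHz, folds to fs − 21.78 kHz = 14.12 kHz.
139.46 kHz mod fs = 31.76 kHz.
31.76 kHz > fs/2 = 17.95 kHz, folds to fs − 31.76 kHz = 4.14 kHz.
Distinct values: {4.14 kHz, 8.5 kHz, 14.12 kHz}.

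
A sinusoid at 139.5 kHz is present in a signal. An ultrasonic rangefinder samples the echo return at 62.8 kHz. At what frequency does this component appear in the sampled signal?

13.9 kHz

139.5 kHz mod fs = 13.9 kHz.
13.9 kHz ≤ fs/2 = 31.4 kHz, appears at 13.9 kHz.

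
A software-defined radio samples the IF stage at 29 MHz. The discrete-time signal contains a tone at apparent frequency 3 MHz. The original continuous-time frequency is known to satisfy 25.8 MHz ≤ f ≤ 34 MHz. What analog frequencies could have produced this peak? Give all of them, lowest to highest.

Frequencies that alias to 3 MHz are k·fs ± 3 MHz for integer k ≥ 0.
k=0: 3 MHz.
k=1: 26 MHz, 32 MHz.
k=2: 55 MHz, 61 MHz.
Within [25.8 MHz, 34 MHz]: 26 MHz, 32 MHz.

26 MHz, 32 MHz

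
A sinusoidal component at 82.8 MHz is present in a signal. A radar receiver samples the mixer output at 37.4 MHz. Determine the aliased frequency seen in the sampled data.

82.8 MHz mod fs = 8 MHz.
8 MHz ≤ fs/2 = 18.7 MHz, appears at 8 MHz.

8 MHz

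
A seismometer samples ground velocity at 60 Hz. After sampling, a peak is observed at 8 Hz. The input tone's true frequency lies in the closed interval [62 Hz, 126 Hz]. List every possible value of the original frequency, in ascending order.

Frequencies that alias to 8 Hz are k·fs ± 8 Hz for integer k ≥ 0.
k=0: 8 Hz.
k=1: 52 Hz, 68 Hz.
k=2: 112 Hz, 128 Hz.
k=3: 172 Hz, 188 Hz.
Within [62 Hz, 126 Hz]: 68 Hz, 112 Hz.

68 Hz, 112 Hz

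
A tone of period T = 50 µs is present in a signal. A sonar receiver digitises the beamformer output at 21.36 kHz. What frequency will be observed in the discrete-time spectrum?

1.36 kHz

T = 50 µs → f = 1/T = 20 kHz.
20 kHz > fs/2 = 10.68 kHz, folds to fs − 20 kHz = 1.36 kHz.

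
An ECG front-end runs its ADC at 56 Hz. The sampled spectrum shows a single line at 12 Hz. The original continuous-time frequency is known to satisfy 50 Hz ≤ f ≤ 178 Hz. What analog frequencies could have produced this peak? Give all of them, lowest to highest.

Frequencies that alias to 12 Hz are k·fs ± 12 Hz for integer k ≥ 0.
k=0: 12 Hz.
k=1: 44 Hz, 68 Hz.
k=2: 100 Hz, 124 Hz.
k=3: 156 Hz, 180 Hz.
k=4: 212 Hz, 236 Hz.
Within [50 Hz, 178 Hz]: 68 Hz, 100 Hz, 124 Hz, 156 Hz.

68 Hz, 100 Hz, 124 Hz, 156 Hz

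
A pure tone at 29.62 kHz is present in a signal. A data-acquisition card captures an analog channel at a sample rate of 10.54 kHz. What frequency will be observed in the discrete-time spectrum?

29.62 kHz mod fs = 8.54 kHz.
8.54 kHz > fs/2 = 5.27 kHz, folds to fs − 8.54 kHz = 2 kHz.

2 kHz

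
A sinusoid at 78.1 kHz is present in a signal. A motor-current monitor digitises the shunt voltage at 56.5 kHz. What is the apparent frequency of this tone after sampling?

78.1 kHz mod fs = 21.6 kHz.
21.6 kHz ≤ fs/2 = 28.25 kHz, appears at 21.6 kHz.

21.6 kHz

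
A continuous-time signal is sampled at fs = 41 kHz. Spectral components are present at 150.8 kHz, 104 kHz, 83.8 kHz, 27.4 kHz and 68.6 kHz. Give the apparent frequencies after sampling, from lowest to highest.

1.8 kHz, 13.2 kHz, 13.4 kHz, 13.6 kHz, 19 kHz

fs/2 = 20.5 kHz.
150.8 kHz mod fs = 27.8 kHz.
27.8 kHz > fs/2 = 20.5 kHz, folds to fs − 27.8 kHz = 13.2 kHz.
104 kHz mod fs = 22 kHz.
22 kHz > fs/2 = 20.5 kHz, folds to fs − 22 kHz = 19 kHz.
83.8 kHz mod fs = 1.8 kHz.
1.8 kHz ≤ fs/2 = 20.5 kHz, appears at 1.8 kHz.
27.4 kHz > fs/2 = 20.5 kHz, folds to fs − 27.4 kHz = 13.6 kHz.
68.6 kHz mod fs = 27.6 kHz.
27.6 kHz > fs/2 = 20.5 kHz, folds to fs − 27.6 kHz = 13.4 kHz.
Distinct values: {1.8 kHz, 13.2 kHz, 13.4 kHz, 13.6 kHz, 19 kHz}.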